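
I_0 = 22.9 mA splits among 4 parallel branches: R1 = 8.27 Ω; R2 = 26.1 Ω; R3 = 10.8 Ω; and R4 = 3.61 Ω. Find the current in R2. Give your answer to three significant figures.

Total conductance ΣG = 1/8.27 + 1/26.1 + 1/10.8 + 1/3.61 = 0.5288 (units of 1/Ω).
By the current-divider rule, I = I_0 · G_k/ΣG = 22.9 × 0.07245 = 1.659 mA.

I ≈ 1.66 mA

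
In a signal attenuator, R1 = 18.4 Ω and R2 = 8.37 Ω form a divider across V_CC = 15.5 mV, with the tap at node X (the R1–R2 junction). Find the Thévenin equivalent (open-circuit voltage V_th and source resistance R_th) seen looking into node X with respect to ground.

V_th ≈ 4.85 mV, R_th ≈ 5.75 Ω

V_th is the unloaded tap voltage: V_CC · R2/(R1+R2) = 15.5 × 0.3127 = 4.846 mV.
Looking into X with the source shorted: R_th = R1·R2/(R1+R2) = 18.40 × 8.37/26.77 = 5.753 Ω.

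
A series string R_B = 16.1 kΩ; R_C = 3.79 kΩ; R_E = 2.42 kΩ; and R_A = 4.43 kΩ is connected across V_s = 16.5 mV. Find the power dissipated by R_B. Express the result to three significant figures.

P ≈ 6.13 nW

The common current is I = 16.5/26.74 = 0.6171 µA.
P(R_B) = I²·R_B = (0.6171)² × 16.1 = 6.130 nW.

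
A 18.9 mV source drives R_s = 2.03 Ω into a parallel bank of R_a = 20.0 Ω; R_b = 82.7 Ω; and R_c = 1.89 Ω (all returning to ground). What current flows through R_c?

I ≈ 4.55 mA

Equivalent of the parallel group: R_p = 1.691 Ω.
V_A = 18.9 × 1.691/3.721 = 8.590 mV.
I(R_c) = V_A / R_c = 8.590/1.89 = 4.545 mA.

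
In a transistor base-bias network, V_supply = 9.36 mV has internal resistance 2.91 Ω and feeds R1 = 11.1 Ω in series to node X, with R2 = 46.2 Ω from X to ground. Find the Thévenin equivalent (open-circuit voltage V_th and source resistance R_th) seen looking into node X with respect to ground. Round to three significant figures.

R1' = 2.91 + 11.1 = 14.01 Ω (source resistance + R1).
With X open, the divider is unloaded: V_th = 9.36 × 46.2/60.21 = 7.182 mV.
Zeroing V_supply shorts the top of R1' to ground, so R_th = R1' ‖ R2 = 10.75 Ω.

V_th ≈ 7.18 mV, R_th ≈ 10.8 Ω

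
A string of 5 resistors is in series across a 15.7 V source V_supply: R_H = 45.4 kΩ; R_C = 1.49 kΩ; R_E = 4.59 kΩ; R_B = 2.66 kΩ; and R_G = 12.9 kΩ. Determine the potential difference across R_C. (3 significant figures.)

Total series resistance ΣR = 45.4 + 1.49 + 4.59 + 2.66 + 12.9 = 67.04 kΩ.
Voltage divider: V = V_supply · (1.490 / 67.04) = 15.7 × 0.02223 = 0.3489 V.

V ≈ 0.349 V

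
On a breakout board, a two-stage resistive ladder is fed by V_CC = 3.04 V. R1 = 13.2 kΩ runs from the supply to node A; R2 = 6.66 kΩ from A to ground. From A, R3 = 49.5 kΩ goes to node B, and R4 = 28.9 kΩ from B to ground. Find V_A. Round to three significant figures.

Node A sees R2 in parallel with the series input of stage 2, R3 + R4 = 78.40 kΩ.
R2 ‖ (R3+R4) = 6.139 kΩ.
So V_A = 3.04 × 0.3174 = 0.9650 V.

V_A ≈ 0.965 V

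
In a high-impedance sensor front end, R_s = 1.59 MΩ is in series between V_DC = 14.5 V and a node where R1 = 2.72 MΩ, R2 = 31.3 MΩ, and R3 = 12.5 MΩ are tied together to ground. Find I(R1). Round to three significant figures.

Parallel bank: R_p = 1/(1/2.72 + 1/31.3 + 1/12.5) = 2.085 MΩ.
V_A by voltage divider: V_A = 14.5 × 2.085/(1.59 + 2.085) = 8.227 V.
I(R1) = V_A / R1 = 8.227/2.72 = 3.025 µA.

I ≈ 3.02 µA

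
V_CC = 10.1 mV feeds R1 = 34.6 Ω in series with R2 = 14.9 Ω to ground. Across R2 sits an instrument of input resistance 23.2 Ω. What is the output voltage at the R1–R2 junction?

V_out ≈ 2.10 mV

The load sits in parallel with R2, giving an effective lower resistance R2' = R2·R_L/(R2+R_L) = 9.073 Ω.
Then V_out = V_CC · R2'/(R1 + R2') = 10.1 × 9.073/43.67 = 2.098 mV.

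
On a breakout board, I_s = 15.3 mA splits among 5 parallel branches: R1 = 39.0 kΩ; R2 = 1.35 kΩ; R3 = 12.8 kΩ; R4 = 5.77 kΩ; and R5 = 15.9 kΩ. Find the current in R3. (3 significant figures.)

I ≈ 1.11 mA

Conductances: ΣG = 1/39.0 + 1/1.35 + 1/12.8 + 1/5.77 + 1/15.9 = 1.081 (1/kΩ).
Current divider: I(R3) = I_s · G_k/ΣG = 15.3 × (0.07812/1.081) = 15.3 × 0.07229 = 1.106 mA.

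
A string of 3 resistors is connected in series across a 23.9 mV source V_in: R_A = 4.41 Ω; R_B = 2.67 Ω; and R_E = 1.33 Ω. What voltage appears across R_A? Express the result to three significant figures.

ΣR = 4.41 + 2.67 + 1.33 = 8.410 Ω.
Voltage divider: V = V_in · (4.410 / 8.410) = 23.9 × 0.5244 = 12.53 mV.

V ≈ 12.5 mV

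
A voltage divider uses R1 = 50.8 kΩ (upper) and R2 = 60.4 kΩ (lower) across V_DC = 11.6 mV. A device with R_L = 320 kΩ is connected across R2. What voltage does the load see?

R2 ‖ R_L = (60.4 × 320)/(60.4 + 320) = 50.81 kΩ.
Voltage divider with the loaded lower leg: V_out = 11.6 × 50.81/(50.8 + 50.81) = 11.6 × 0.5000 = 5.801 mV.

V_out ≈ 5.80 mV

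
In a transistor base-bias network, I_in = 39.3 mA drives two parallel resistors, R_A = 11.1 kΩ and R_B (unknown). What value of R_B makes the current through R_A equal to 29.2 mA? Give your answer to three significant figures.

R_B ≈ 32.1 kΩ

The fraction through R_A equals R_B/(R_A+R_B).
With f = 0.7430, R_B = R_A · f/(1−f) = 11.1 × 2.891 = 32.09 kΩ.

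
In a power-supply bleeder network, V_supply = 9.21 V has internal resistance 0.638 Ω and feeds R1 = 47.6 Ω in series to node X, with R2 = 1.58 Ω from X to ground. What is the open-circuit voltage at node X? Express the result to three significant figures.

R1' = 0.638 + 47.6 = 48.24 Ω (source resistance + R1).
With X open, the divider is unloaded: V_th = 9.21 × 1.58/49.82 = 0.2921 V.

V_th ≈ 0.292 V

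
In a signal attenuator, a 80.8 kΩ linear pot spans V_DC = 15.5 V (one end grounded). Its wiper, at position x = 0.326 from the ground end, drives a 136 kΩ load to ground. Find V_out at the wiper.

Split the track: R_lower = x·R_p = 26.34 kΩ, R_upper = (1−x)·R_p = 54.46 kΩ.
Lower segment in parallel with the load: 26.34 ‖ 136 = 22.07 kΩ.
Then V_out = V_DC · 22.07/(54.46 + 22.07) = 4.470 V.
(Unloaded: V_out = x·V_DC = 5.05 V.)

V_out ≈ 4.47 V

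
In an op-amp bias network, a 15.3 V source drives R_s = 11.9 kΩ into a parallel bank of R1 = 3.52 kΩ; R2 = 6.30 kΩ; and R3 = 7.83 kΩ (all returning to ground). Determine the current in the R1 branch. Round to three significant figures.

Combine the parallel branches: R_p = (1/3.52 + 1/6.30 + 1/7.83)⁻¹ = 1.753 kΩ.
Node voltage V_A = V_in · R_p/(R_s + R_p) = 15.3 × 0.1284 = 1.964 V.
I(R1) = V_A / R1 = 1.964/3.52 = 0.5580 mA.
(Equivalently: I_total = 1.121 mA, then current-divider fraction G_k/ΣG = 0.4979.)

I ≈ 0.558 mA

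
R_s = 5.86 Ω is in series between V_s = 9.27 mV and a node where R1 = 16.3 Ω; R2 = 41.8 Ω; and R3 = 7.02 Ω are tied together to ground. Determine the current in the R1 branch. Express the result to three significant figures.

Parallel bank: R_p = 1/(1/16.3 + 1/41.8 + 1/7.02) = 4.391 Ω.
Node voltage V_A = V_s · R_p/(R_s + R_p) = 9.27 × 0.4284 = 3.971 mV.
I(R1) = V_A / R1 = 3.971/16.3 = 0.2436 mA.

I ≈ 0.244 mA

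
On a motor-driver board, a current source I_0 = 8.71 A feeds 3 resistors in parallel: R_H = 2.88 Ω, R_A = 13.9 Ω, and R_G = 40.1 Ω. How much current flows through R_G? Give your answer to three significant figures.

Total conductance ΣG = 1/2.88 + 1/13.9 + 1/40.1 = 0.4441 (units of 1/Ω).
R_G takes the fraction G_k/ΣG = 0.02494/0.4441 = 0.05615, so I = 8.71 × 0.05615 = 0.4891 A.

I ≈ 0.489 A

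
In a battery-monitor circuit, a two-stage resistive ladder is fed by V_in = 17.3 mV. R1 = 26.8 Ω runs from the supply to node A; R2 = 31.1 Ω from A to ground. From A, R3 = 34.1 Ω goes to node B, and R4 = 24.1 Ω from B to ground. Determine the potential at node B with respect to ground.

Node A sees R2 in parallel with the series input of stage 2, R3 + R4 = 58.20 Ω.
R2 ‖ (R3+R4) = 20.27 Ω.
So V_A = 17.3 × 0.4306 = 7.450 mV.
Then the unloaded second divider: V_B = V_A × R4/(R3+R4) = 7.450 × 0.4141 = 3.085 mV.

V_B ≈ 3.08 mV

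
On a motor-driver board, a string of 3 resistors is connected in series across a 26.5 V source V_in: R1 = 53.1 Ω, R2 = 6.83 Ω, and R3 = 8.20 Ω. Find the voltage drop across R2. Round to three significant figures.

V ≈ 2.66 V

Total series resistance ΣR = 53.1 + 6.83 + 8.20 = 68.13 Ω.
Voltage divider: V = V_in · (6.830 / 68.13) = 26.5 × 0.1002 = 2.657 V.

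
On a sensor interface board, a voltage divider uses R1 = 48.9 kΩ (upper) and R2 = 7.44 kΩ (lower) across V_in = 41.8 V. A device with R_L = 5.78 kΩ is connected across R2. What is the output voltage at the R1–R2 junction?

V_out ≈ 2.61 V

R2 ‖ R_L = (7.44 × 5.78)/(7.44 + 5.78) = 3.253 kΩ.
Voltage divider with the loaded lower leg: V_out = 41.8 × 3.253/(48.9 + 3.253) = 41.8 × 0.06237 = 2.607 V.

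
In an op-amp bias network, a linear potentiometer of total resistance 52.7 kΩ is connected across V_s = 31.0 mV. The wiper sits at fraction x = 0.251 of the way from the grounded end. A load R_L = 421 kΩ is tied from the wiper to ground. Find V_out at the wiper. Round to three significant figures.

V_out ≈ 7.60 mV

The pot divides into 39.47 kΩ above the wiper and 13.23 kΩ below.
R_L loads the lower segment: effective lower R = 12.82 kΩ.
Loaded-divider output: V_out = 31.0 × 0.2452 = 7.602 mV.
(Unloaded: V_out = x·V_s = 7.78 mV.)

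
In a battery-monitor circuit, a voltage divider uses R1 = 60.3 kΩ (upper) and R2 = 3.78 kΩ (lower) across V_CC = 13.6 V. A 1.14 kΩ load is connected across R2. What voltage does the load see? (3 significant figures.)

R2 ‖ R_L = (3.78 × 1.14)/(3.78 + 1.14) = 0.8759 kΩ.
Now apply the divider: V_out = 13.6 × 0.01432 = 0.1947 V.

V_out ≈ 0.195 V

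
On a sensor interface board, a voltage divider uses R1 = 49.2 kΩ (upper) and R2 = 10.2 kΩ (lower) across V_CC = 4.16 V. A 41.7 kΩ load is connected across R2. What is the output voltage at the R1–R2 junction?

R2 ‖ R_L = (10.2 × 41.7)/(10.2 + 41.7) = 8.195 kΩ.
Then V_out = V_CC · R2'/(R1 + R2') = 4.16 × 8.195/57.40 = 0.5940 V.

V_out ≈ 0.594 V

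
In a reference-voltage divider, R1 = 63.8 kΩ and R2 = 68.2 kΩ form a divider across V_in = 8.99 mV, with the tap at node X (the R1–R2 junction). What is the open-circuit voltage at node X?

V_th ≈ 4.64 mV

With X open, the divider is unloaded: V_th = 8.99 × 68.2/132.0 = 4.645 mV.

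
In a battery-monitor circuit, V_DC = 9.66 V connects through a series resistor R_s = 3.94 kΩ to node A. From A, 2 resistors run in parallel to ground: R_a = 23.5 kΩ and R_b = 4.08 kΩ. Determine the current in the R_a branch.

I ≈ 0.193 mA

Equivalent of the parallel group: R_p = 3.476 kΩ.
V_A = 9.66 × 3.476/7.416 = 4.528 V.
Branch current I = V_A/R_a = 4.528/23.5 = 0.1927 mA.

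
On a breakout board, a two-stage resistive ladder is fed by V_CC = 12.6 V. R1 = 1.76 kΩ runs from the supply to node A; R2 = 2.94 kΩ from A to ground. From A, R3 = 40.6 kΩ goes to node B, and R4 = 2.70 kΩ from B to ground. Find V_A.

The second stage (R3 + R4 = 43.30 kΩ) loads node A in parallel with R2.
R2 ‖ (R3+R4) = 2.753 kΩ.
So V_A = 12.6 × 0.6100 = 7.686 V.

V_A ≈ 7.69 V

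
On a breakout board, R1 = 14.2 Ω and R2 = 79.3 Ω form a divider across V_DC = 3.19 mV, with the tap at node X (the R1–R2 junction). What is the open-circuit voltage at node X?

Open-circuit (no load on X): V_th = V_DC · R2/(R1 + R2) = 3.19 × 79.3/(14.20 + 79.3) = 2.706 mV.

V_th ≈ 2.71 mV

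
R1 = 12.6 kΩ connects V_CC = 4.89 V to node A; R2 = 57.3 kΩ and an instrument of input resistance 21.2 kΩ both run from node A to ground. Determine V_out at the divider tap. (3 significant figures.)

V_out ≈ 2.70 V

R2 ‖ R_L = (57.3 × 21.2)/(57.3 + 21.2) = 15.47 kΩ.
Voltage divider with the loaded lower leg: V_out = 4.89 × 15.47/(12.6 + 15.47) = 4.89 × 0.5512 = 2.695 V.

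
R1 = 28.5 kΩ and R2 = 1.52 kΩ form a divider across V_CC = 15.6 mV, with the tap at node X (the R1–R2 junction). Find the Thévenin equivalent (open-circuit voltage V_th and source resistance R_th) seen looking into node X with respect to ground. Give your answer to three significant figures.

Open-circuit (no load on X): V_th = V_CC · R2/(R1 + R2) = 15.6 × 1.52/(28.50 + 1.52) = 0.7899 mV.
Zeroing V_CC shorts the top of R1 to ground, so R_th = R1 ‖ R2 = 1.443 kΩ.

V_th ≈ 0.790 mV, R_th ≈ 1.44 kΩ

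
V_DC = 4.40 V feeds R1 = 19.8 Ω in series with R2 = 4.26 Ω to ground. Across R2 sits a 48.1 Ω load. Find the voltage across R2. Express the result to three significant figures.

The load sits in parallel with R2, giving an effective lower resistance R2' = R2·R_L/(R2+R_L) = 3.913 Ω.
Voltage divider with the loaded lower leg: V_out = 4.40 × 3.913/(19.8 + 3.913) = 4.40 × 0.1650 = 0.7261 V.

V_out ≈ 0.726 V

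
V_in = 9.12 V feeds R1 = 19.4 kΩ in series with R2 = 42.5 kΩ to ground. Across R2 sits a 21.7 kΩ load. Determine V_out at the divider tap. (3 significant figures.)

V_out ≈ 3.88 V

First combine the lower leg with the load: R2 ‖ R_L = 14.37 kΩ.
Voltage divider with the loaded lower leg: V_out = 9.12 × 14.37/(19.4 + 14.37) = 9.12 × 0.4254 = 3.880 V.
(Unloaded it would be 6.26 V; the load pulls it down.)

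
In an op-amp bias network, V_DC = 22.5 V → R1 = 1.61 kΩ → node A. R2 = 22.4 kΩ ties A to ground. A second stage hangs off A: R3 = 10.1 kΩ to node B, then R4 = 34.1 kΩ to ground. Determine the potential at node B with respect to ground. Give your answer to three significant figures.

V_B ≈ 15.7 V

The second stage (R3 + R4 = 44.20 kΩ) loads node A in parallel with R2.
R2 ‖ (R3+R4) = 14.87 kΩ.
So V_A = 22.5 × 0.9023 = 20.30 V.
V_B = V_A × 0.7715 = 15.66 V.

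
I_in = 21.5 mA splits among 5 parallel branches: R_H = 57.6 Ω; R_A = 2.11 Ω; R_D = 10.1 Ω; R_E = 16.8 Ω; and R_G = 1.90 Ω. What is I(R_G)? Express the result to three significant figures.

I ≈ 9.62 mA

Conductances: ΣG = 1/57.6 + 1/2.11 + 1/10.1 + 1/16.8 + 1/1.90 = 1.176 (1/Ω).
R_G takes the fraction G_k/ΣG = 0.5263/1.176 = 0.4475, so I = 21.5 × 0.4475 = 9.621 mA.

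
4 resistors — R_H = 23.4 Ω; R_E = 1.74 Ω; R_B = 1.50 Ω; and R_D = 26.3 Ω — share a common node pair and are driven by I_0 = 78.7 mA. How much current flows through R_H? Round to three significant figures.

Conductances: ΣG = 1/23.4 + 1/1.74 + 1/1.50 + 1/26.3 = 1.322 (1/Ω).
R_H takes the fraction G_k/ΣG = 0.04274/1.322 = 0.03232, so I = 78.7 × 0.03232 = 2.544 mA.

I ≈ 2.54 mA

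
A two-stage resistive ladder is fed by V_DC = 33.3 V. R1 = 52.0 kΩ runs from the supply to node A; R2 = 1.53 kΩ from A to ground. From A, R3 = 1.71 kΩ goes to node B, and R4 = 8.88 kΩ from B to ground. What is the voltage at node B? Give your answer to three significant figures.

V_B ≈ 0.700 V

Looking into the second stage from A: R3 + R4 = 10.59 kΩ appears in parallel with R2.
R2 ‖ (R3+R4) = 1.337 kΩ.
V_A = 33.3 × 1.337/(52.0 + 1.337) = 0.8346 V.
Stage 2 is unloaded, so V_B = V_A · R4/(R3+R4) = 0.8346 × 8.88/10.59 = 0.6999 V.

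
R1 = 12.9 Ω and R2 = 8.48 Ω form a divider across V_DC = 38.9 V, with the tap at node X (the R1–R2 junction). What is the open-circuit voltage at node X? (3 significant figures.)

With X open, the divider is unloaded: V_th = 38.9 × 8.48/21.38 = 15.43 V.

V_th ≈ 15.4 V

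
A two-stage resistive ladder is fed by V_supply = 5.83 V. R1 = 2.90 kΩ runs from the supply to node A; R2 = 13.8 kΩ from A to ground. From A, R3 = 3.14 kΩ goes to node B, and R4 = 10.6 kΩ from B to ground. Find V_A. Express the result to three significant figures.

Node A sees R2 in parallel with the series input of stage 2, R3 + R4 = 13.74 kΩ.
Effective lower resistance at A: R2 ‖ 13.74 = 6.885 kΩ.
So V_A = 5.83 × 0.7036 = 4.102 V.

V_A ≈ 4.10 V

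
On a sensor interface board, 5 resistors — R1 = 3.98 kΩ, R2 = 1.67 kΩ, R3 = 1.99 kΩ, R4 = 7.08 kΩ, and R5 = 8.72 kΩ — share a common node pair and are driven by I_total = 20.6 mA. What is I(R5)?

Total conductance ΣG = 1/3.98 + 1/1.67 + 1/1.99 + 1/7.08 + 1/8.72 = 1.608 (units of 1/kΩ).
R5 takes the fraction G_k/ΣG = 0.1147/1.608 = 0.07130, so I = 20.6 × 0.07130 = 1.469 mA.

I ≈ 1.47 mA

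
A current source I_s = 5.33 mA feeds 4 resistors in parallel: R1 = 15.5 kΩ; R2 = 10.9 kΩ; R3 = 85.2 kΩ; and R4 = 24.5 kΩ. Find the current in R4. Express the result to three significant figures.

I ≈ 1.04 mA

Total conductance ΣG = 1/15.5 + 1/10.9 + 1/85.2 + 1/24.5 = 0.2088 (units of 1/kΩ).
R4 takes the fraction G_k/ΣG = 0.04082/0.2088 = 0.1955, so I = 5.33 × 0.1955 = 1.042 mA.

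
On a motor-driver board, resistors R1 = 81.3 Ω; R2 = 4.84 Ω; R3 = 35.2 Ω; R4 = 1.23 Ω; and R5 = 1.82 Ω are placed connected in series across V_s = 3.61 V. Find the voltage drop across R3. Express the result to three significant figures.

V ≈ 1.02 V

Series total: ΣR = 81.3 + 4.84 + 35.2 + 1.23 + 1.82 = 124.4 Ω.
Voltage divider: V = V_s · (35.20 / 124.4) = 3.61 × 0.2830 = 1.022 V.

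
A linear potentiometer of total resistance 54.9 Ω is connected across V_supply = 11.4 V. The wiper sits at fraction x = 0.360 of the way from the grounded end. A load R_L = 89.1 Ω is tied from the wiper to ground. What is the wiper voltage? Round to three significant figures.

V_out ≈ 3.59 V

Lower segment x·R_p = 19.76 Ω; upper segment (1−x)·R_p = 35.14 Ω.
R_L loads the lower segment: effective lower R = 16.18 Ω.
Loaded-divider output: V_out = 11.4 × 0.3152 = 3.594 V.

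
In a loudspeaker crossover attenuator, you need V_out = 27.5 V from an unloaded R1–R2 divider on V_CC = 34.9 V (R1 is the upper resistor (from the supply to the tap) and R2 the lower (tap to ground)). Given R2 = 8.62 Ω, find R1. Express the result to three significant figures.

V_out/V_CC = R2/(R1+R2) = 0.7880.
Rearranging, R1 = R2·(1−k)/k = 8.62 × 0.2691 = 2.320 Ω.

R1 ≈ 2.32 Ω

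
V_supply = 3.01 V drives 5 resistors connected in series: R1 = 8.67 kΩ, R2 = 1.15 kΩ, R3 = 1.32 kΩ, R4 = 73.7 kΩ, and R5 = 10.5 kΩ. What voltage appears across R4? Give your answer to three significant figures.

ΣR = 8.67 + 1.15 + 1.32 + 73.7 + 10.5 = 95.34 kΩ.
V = V_supply · R/ΣR = 3.01 × 0.7730 = 2.327 V.

V ≈ 2.33 V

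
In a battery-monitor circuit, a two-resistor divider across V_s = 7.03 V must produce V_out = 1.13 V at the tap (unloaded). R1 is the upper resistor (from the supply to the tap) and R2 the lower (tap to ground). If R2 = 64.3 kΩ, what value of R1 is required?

R1 ≈ 336 kΩ

The divider ratio is R2/(R1+R2) = 1.13/7.03 = 0.1607.
R1 = R2·(1/k − 1) = 64.3 × 5.221 = 335.7 kΩ.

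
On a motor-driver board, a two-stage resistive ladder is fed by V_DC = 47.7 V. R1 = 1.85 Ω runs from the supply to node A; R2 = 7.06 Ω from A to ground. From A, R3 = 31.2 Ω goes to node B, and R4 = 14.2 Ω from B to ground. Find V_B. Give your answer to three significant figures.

The second stage (R3 + R4 = 45.40 Ω) loads node A in parallel with R2.
Effective lower resistance at A: R2 ‖ 45.40 = 6.110 Ω.
First divider: V_A = V_DC · 6.110/(1.85 + 6.110) = 36.61 V.
V_B = V_A × 0.3128 = 11.45 V.

V_B ≈ 11.5 V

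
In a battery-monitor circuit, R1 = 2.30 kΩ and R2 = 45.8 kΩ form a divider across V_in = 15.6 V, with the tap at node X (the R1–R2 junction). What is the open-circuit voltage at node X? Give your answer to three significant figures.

V_th is the unloaded tap voltage: V_in · R2/(R1+R2) = 15.6 × 0.9522 = 14.85 V.

V_th ≈ 14.9 V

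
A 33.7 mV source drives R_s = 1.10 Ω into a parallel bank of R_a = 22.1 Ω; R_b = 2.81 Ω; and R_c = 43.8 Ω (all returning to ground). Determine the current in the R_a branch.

Parallel bank: R_p = 1/(1/22.1 + 1/2.81 + 1/43.8) = 2.359 Ω.
V_A by voltage divider: V_A = 33.7 × 2.359/(1.10 + 2.359) = 22.98 mV.
Branch current I = V_A/R_a = 22.98/22.1 = 1.040 mA.
(Check via current divider: I_total = 9.743 mA; share G_k/ΣG = 0.1067 → same result.)

I ≈ 1.04 mA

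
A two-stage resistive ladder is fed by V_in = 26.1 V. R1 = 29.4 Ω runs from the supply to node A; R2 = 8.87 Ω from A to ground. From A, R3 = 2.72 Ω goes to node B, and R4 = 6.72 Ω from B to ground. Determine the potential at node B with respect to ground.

V_B ≈ 2.50 V

Node A sees R2 in parallel with the series input of stage 2, R3 + R4 = 9.440 Ω.
R2 ‖ (R3+R4) = 4.573 Ω.
V_A = 26.1 × 4.573/(29.4 + 4.573) = 3.513 V.
Then the unloaded second divider: V_B = V_A × R4/(R3+R4) = 3.513 × 0.7119 = 2.501 V.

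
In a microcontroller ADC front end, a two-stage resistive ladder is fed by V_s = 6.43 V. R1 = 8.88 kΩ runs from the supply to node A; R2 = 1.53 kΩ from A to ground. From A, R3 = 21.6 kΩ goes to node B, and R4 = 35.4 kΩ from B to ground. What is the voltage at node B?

Node A sees R2 in parallel with the series input of stage 2, R3 + R4 = 57.00 kΩ.
Effective lower resistance at A: R2 ‖ 57.00 = 1.490 kΩ.
So V_A = 6.43 × 0.1437 = 0.9239 V.
V_B = V_A × 0.6211 = 0.5738 V.

V_B ≈ 0.574 V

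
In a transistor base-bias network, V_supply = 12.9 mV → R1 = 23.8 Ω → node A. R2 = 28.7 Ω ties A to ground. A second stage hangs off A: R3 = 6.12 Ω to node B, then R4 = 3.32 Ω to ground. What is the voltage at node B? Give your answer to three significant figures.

The second stage (R3 + R4 = 9.440 Ω) loads node A in parallel with R2.
Effective lower resistance at A: R2 ‖ 9.440 = 7.104 Ω.
First divider: V_A = V_supply · 7.104/(23.8 + 7.104) = 2.965 mV.
Stage 2 is unloaded, so V_B = V_A · R4/(R3+R4) = 2.965 × 3.32/9.440 = 1.043 mV.

V_B ≈ 1.04 mV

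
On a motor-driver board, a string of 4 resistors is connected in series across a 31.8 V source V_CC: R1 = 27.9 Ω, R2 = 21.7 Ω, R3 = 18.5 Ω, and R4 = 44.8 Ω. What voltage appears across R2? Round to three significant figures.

V ≈ 6.11 V

Total series resistance ΣR = 27.9 + 21.7 + 18.5 + 44.8 = 112.9 Ω.
By the voltage-divider rule, V = 31.8 × 21.70/112.9 = 6.112 V.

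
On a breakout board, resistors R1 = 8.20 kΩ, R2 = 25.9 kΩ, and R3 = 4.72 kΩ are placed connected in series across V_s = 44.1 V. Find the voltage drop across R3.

Series total: ΣR = 8.20 + 25.9 + 4.72 = 38.82 kΩ.
By the voltage-divider rule, V = 44.1 × 4.720/38.82 = 5.362 V.

V ≈ 5.36 V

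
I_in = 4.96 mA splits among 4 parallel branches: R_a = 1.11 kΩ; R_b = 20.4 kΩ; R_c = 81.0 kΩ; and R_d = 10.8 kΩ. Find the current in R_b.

I ≈ 0.230 mA

Conductances: ΣG = 1/1.11 + 1/20.4 + 1/81.0 + 1/10.8 = 1.055 (1/kΩ).
By the current-divider rule, I = I_in · G_k/ΣG = 4.96 × 0.04647 = 0.2305 mA.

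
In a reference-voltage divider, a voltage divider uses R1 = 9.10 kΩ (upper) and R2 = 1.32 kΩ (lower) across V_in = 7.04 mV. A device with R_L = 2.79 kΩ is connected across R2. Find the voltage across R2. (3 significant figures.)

First combine the lower leg with the load: R2 ‖ R_L = 0.8961 kΩ.
Now apply the divider: V_out = 7.04 × 0.08964 = 0.6311 mV.
(Unloaded it would be 0.892 mV; the load pulls it down.)

V_out ≈ 0.631 mV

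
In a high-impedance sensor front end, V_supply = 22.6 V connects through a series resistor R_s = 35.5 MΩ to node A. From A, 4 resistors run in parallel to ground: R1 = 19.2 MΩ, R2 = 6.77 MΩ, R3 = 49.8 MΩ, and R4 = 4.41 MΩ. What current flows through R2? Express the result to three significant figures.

Combine the parallel branches: R_p = (1/19.2 + 1/6.77 + 1/49.8 + 1/4.41)⁻¹ = 2.239 MΩ.
V_A = 22.6 × 2.239/37.74 = 1.341 V.
I(R2) = V_A / R2 = 1.341/6.77 = 0.1981 µA.

I ≈ 0.198 µA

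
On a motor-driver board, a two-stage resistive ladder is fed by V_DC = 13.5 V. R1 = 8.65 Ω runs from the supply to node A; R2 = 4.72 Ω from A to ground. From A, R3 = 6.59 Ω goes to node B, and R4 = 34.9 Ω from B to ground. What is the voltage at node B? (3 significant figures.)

Looking into the second stage from A: R3 + R4 = 41.49 Ω appears in parallel with R2.
Effective lower resistance at A: R2 ‖ 41.49 = 4.238 Ω.
So V_A = 13.5 × 0.3288 = 4.439 V.
V_B = V_A × 0.8412 = 3.734 V.

V_B ≈ 3.73 V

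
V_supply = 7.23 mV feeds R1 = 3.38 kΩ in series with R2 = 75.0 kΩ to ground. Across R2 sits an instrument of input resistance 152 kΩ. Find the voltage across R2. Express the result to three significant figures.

V_out ≈ 6.77 mV

First combine the lower leg with the load: R2 ‖ R_L = 50.22 kΩ.
Now apply the divider: V_out = 7.23 × 0.9369 = 6.774 mV.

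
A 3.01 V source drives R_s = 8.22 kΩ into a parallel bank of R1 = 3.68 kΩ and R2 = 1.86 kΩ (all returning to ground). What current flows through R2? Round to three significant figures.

Combine the parallel branches: R_p = (1/3.68 + 1/1.86)⁻¹ = 1.236 kΩ.
V_A = 3.01 × 1.236/9.456 = 0.3933 V.
I(R2) = V_A / R2 = 0.3933/1.86 = 0.2115 mA.

I ≈ 0.211 mA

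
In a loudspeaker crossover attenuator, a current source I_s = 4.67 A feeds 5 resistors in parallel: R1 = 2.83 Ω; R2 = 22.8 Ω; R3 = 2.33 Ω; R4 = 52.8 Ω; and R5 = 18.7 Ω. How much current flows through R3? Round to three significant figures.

I ≈ 2.23 A

ΣG = 1/2.83 + 1/22.8 + 1/2.33 + 1/52.8 + 1/18.7 = 0.8988.
Current divider: I(R3) = I_s · G_k/ΣG = 4.67 × (0.4292/0.8988) = 4.67 × 0.4775 = 2.230 A.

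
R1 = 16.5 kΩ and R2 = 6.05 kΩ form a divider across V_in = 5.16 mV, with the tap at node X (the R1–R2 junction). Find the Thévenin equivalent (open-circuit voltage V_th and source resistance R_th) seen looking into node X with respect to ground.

V_th ≈ 1.38 mV, R_th ≈ 4.43 kΩ

Open-circuit (no load on X): V_th = V_in · R2/(R1 + R2) = 5.16 × 6.05/(16.50 + 6.05) = 1.384 mV.
Zeroing V_in shorts the top of R1 to ground, so R_th = R1 ‖ R2 = 4.427 kΩ.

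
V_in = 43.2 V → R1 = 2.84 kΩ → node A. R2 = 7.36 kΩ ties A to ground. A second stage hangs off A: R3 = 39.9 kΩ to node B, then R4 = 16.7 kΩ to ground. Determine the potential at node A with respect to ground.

V_A ≈ 30.1 V

Node A sees R2 in parallel with the series input of stage 2, R3 + R4 = 56.60 kΩ.
Effective lower resistance at A: R2 ‖ 56.60 = 6.513 kΩ.
V_A = 43.2 × 6.513/(2.84 + 6.513) = 30.08 V.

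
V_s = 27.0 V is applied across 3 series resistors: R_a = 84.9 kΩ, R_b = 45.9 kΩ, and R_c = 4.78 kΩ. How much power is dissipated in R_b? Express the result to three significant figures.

P ≈ 1.82 mW

ΣR = 135.6 kΩ → I = 27.0/135.6 = 0.1991 mA.
V(R_b) = I·R = 9.141 V; P = V·I = 9.141 × 0.1991 = 1.820 mW.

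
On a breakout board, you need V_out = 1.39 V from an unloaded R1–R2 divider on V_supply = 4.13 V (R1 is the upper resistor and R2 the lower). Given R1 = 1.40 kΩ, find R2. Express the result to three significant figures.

The divider ratio is R2/(R1+R2) = 1.39/4.13 = 0.3366.
So R2 = R1 · V_out/(V_supply − V_out) = 1.40 × 1.39/(4.13 − 1.39) = 1.40 × 0.5073 = 0.7102 kΩ.

R2 ≈ 0.710 kΩ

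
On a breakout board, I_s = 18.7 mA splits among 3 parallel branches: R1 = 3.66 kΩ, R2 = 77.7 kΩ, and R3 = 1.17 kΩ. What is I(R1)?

Conductances: ΣG = 1/3.66 + 1/77.7 + 1/1.17 = 1.141 (1/kΩ).
By the current-divider rule, I = I_s · G_k/ΣG = 18.7 × 0.2395 = 4.479 mA.

I ≈ 4.48 mA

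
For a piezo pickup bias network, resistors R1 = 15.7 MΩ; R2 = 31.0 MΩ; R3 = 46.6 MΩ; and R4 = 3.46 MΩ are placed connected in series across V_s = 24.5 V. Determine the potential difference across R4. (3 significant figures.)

Series total: ΣR = 15.7 + 31.0 + 46.6 + 3.46 = 96.76 MΩ.
Voltage divider: V = V_s · (3.460 / 96.76) = 24.5 × 0.03576 = 0.8761 V.

V ≈ 0.876 V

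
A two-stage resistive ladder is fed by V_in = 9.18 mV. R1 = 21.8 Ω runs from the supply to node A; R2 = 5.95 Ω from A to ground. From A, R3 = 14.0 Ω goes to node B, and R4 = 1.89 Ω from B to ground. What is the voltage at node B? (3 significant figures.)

Node A sees R2 in parallel with the series input of stage 2, R3 + R4 = 15.89 Ω.
Effective lower resistance at A: R2 ‖ 15.89 = 4.329 Ω.
First divider: V_A = V_in · 4.329/(21.8 + 4.329) = 1.521 mV.
Then the unloaded second divider: V_B = V_A × R4/(R3+R4) = 1.521 × 0.1189 = 0.1809 mV.

V_B ≈ 0.181 mV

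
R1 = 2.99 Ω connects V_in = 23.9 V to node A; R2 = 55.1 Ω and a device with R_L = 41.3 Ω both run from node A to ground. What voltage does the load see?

R2 ‖ R_L = (55.1 × 41.3)/(55.1 + 41.3) = 23.61 Ω.
Now apply the divider: V_out = 23.9 × 0.8876 = 21.21 V.

V_out ≈ 21.2 V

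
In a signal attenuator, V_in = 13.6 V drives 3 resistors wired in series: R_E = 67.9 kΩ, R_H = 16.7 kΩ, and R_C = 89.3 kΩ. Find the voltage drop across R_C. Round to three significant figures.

V ≈ 6.98 V

Series total: ΣR = 67.9 + 16.7 + 89.3 = 173.9 kΩ.
Voltage divider: V = V_in · (89.30 / 173.9) = 13.6 × 0.5135 = 6.984 V.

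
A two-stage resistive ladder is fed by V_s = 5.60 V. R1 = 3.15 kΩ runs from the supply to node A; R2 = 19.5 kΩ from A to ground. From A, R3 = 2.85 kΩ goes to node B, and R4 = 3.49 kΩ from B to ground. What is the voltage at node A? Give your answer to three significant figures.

Node A sees R2 in parallel with the series input of stage 2, R3 + R4 = 6.340 kΩ.
Effective lower resistance at A: R2 ‖ 6.340 = 4.784 kΩ.
So V_A = 5.60 × 0.6030 = 3.377 V.

V_A ≈ 3.38 V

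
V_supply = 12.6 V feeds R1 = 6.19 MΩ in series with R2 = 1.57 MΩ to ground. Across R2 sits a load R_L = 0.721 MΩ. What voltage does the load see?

R2 ‖ R_L = (1.57 × 0.721)/(1.57 + 0.721) = 0.4941 MΩ.
Voltage divider with the loaded lower leg: V_out = 12.6 × 0.4941/(6.19 + 0.4941) = 12.6 × 0.07392 = 0.9314 V.

V_out ≈ 0.931 V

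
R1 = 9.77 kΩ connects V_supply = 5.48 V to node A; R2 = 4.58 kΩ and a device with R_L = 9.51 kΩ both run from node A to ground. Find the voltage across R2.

First combine the lower leg with the load: R2 ‖ R_L = 3.091 kΩ.
Now apply the divider: V_out = 5.48 × 0.2404 = 1.317 V.

V_out ≈ 1.32 V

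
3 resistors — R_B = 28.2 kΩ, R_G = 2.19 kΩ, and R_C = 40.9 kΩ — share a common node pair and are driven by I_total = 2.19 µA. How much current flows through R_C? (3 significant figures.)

Total conductance ΣG = 1/28.2 + 1/2.19 + 1/40.9 = 0.5165 (units of 1/kΩ).
By the current-divider rule, I = I_total · G_k/ΣG = 2.19 × 0.04733 = 0.1037 µA.

I ≈ 0.104 µA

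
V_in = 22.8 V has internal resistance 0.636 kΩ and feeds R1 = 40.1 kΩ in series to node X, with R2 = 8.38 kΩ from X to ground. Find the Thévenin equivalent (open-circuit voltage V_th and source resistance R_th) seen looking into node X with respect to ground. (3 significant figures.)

V_th ≈ 3.89 V, R_th ≈ 6.95 kΩ

R1' = 0.636 + 40.1 = 40.74 kΩ (source resistance + R1).
V_th is the unloaded tap voltage: V_in · R2/(R1'+R2) = 22.8 × 0.1706 = 3.890 V.
Zeroing V_in shorts the top of R1' to ground, so R_th = R1' ‖ R2 = 6.950 kΩ.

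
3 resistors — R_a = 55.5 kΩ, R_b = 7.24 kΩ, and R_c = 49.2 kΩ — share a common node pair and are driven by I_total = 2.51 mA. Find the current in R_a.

I ≈ 0.256 mA

Conductances: ΣG = 1/55.5 + 1/7.24 + 1/49.2 = 0.1765 (1/kΩ).
By the current-divider rule, I = I_total · G_k/ΣG = 2.51 × 0.1021 = 0.2563 mA.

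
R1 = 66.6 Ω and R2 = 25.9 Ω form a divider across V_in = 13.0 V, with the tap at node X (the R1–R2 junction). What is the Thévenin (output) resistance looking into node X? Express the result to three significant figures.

R_th ≈ 18.6 Ω

Zeroing V_in shorts the top of R1 to ground, so R_th = R1 ‖ R2 = 18.65 Ω.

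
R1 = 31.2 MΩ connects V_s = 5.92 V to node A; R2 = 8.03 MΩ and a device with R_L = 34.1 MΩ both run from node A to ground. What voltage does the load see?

V_out ≈ 1.02 V

R2 ‖ R_L = (8.03 × 34.1)/(8.03 + 34.1) = 6.499 MΩ.
Voltage divider with the loaded lower leg: V_out = 5.92 × 6.499/(31.2 + 6.499) = 5.92 × 0.1724 = 1.021 V.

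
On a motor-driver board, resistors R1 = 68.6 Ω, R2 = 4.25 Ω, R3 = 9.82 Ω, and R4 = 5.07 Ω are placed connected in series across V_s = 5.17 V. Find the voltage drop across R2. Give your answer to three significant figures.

V ≈ 0.250 V

Series total: ΣR = 68.6 + 4.25 + 9.82 + 5.07 = 87.74 Ω.
By the voltage-divider rule, V = 5.17 × 4.250/87.74 = 0.2504 V.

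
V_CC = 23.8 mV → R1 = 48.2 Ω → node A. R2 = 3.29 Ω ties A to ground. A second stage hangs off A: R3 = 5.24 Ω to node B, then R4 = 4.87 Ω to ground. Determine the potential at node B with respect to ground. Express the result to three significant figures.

V_B ≈ 0.561 mV

Node A sees R2 in parallel with the series input of stage 2, R3 + R4 = 10.11 Ω.
R2 ‖ (R3+R4) = 2.482 Ω.
First divider: V_A = V_CC · 2.482/(48.2 + 2.482) = 1.166 mV.
Stage 2 is unloaded, so V_B = V_A · R4/(R3+R4) = 1.166 × 4.87/10.11 = 0.5615 mV.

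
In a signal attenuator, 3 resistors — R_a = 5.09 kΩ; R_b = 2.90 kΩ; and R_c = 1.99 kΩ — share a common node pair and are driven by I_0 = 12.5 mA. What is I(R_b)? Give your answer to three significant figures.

Total conductance ΣG = 1/5.09 + 1/2.90 + 1/1.99 = 1.044 (units of 1/kΩ).
R_b takes the fraction G_k/ΣG = 0.3448/1.044 = 0.3304, so I = 12.5 × 0.3304 = 4.129 mA.

I ≈ 4.13 mA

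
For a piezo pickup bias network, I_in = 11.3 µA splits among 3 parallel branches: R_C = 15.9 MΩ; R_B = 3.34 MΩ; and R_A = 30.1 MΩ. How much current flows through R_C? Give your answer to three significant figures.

Total conductance ΣG = 1/15.9 + 1/3.34 + 1/30.1 = 0.3955 (units of 1/MΩ).
Current divider: I(R_C) = I_in · G_k/ΣG = 11.3 × (0.06289/0.3955) = 11.3 × 0.1590 = 1.797 µA.

I ≈ 1.80 µA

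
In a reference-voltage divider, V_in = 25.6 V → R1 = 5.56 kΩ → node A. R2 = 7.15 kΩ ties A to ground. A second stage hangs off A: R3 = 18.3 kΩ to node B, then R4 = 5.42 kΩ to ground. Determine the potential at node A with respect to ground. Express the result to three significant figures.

Looking into the second stage from A: R3 + R4 = 23.72 kΩ appears in parallel with R2.
Effective lower resistance at A: R2 ‖ 23.72 = 5.494 kΩ.
So V_A = 25.6 × 0.4970 = 12.72 V.

V_A ≈ 12.7 V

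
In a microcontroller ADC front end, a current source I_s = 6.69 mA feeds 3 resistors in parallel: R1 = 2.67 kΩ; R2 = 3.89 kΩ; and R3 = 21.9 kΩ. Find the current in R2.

Conductances: ΣG = 1/2.67 + 1/3.89 + 1/21.9 = 0.6773 (1/kΩ).
By the current-divider rule, I = I_s · G_k/ΣG = 6.69 × 0.3796 = 2.539 mA.

I ≈ 2.54 mA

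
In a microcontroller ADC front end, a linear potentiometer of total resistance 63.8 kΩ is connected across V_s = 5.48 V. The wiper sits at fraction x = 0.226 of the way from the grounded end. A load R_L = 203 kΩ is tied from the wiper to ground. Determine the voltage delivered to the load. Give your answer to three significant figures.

V_out ≈ 1.17 V

Split the track: R_lower = x·R_p = 14.42 kΩ, R_upper = (1−x)·R_p = 49.38 kΩ.
R_L loads the lower segment: effective lower R = 13.46 kΩ.
Then V_out = V_s · 13.46/(49.38 + 13.46) = 1.174 V.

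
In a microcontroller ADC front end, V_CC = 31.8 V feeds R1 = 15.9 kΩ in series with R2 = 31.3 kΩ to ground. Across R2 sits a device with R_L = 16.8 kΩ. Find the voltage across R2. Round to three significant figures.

First combine the lower leg with the load: R2 ‖ R_L = 10.93 kΩ.
Then V_out = V_CC · R2'/(R1 + R2') = 31.8 × 10.93/26.83 = 12.96 V.

V_out ≈ 13.0 V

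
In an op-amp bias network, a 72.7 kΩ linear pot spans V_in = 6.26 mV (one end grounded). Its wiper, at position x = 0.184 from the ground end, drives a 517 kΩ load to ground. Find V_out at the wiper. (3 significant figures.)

The pot divides into 59.32 kΩ above the wiper and 13.38 kΩ below.
(x·R_p) ‖ R_L = 13.04 kΩ.
Loaded-divider output: V_out = 6.26 × 0.1802 = 1.128 mV.

V_out ≈ 1.13 mV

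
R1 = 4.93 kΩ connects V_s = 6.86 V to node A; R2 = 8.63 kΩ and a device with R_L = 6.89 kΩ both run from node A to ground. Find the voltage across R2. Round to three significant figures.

V_out ≈ 3.00 V

First combine the lower leg with the load: R2 ‖ R_L = 3.831 kΩ.
Voltage divider with the loaded lower leg: V_out = 6.86 × 3.831/(4.93 + 3.831) = 6.86 × 0.4373 = 3.000 V.
(Unloaded it would be 4.37 V; the load pulls it down.)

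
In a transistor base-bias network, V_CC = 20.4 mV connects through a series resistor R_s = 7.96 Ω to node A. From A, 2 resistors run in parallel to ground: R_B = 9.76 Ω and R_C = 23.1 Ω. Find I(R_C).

Equivalent of the parallel group: R_p = 6.861 Ω.
V_A = 20.4 × 6.861/14.82 = 9.444 mV.
I(R_C) = V_A / R_C = 9.444/23.1 = 0.4088 mA.

I ≈ 0.409 mA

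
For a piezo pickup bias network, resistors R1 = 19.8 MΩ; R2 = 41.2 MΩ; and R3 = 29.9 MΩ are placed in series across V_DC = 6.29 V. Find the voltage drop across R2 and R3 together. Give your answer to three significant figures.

V ≈ 4.92 V

Total series resistance ΣR = 19.8 + 41.2 + 29.9 = 90.90 MΩ.
R_{R2..R3} = 41.2 + 29.9 = 71.10 MΩ.
By the voltage-divider rule, V = 6.29 × 71.10/90.90 = 4.920 V.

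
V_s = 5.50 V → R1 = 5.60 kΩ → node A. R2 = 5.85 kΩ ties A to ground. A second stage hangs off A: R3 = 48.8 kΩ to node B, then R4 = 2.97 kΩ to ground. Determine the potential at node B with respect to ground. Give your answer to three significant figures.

The second stage (R3 + R4 = 51.77 kΩ) loads node A in parallel with R2.
Effective lower resistance at A: R2 ‖ 51.77 = 5.256 kΩ.
V_A = 5.50 × 5.256/(5.60 + 5.256) = 2.663 V.
Then the unloaded second divider: V_B = V_A × R4/(R3+R4) = 2.663 × 0.05737 = 0.1528 V.

V_B ≈ 0.153 V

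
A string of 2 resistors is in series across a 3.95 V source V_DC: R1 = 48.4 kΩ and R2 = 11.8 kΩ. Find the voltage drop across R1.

Total series resistance ΣR = 48.4 + 11.8 = 60.20 kΩ.
By the voltage-divider rule, V = 3.95 × 48.40/60.20 = 3.176 V.

V ≈ 3.18 V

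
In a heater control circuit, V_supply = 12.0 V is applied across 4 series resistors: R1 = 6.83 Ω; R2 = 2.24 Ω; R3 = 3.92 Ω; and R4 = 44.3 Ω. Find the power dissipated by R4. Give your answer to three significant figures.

P ≈ 1.94 W

Series current I = V_supply/ΣR = 12.0/57.29 = 0.2095 A.
V(R4) = I·R = 9.279 V; P = V·I = 9.279 × 0.2095 = 1.944 W.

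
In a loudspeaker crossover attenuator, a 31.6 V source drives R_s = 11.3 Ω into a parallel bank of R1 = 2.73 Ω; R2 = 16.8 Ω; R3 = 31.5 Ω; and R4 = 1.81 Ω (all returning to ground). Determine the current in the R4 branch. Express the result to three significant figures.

Equivalent of the parallel group: R_p = 0.9900 Ω.
V_A = 31.6 × 0.9900/12.29 = 2.546 V.
Branch current I = V_A/R4 = 2.546/1.81 = 1.406 A.

I ≈ 1.41 A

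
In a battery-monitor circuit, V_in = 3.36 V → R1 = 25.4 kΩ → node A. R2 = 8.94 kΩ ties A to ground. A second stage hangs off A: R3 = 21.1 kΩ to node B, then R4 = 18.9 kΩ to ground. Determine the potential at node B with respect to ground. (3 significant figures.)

V_B ≈ 0.355 V

The second stage (R3 + R4 = 40.00 kΩ) loads node A in parallel with R2.
Effective lower resistance at A: R2 ‖ 40.00 = 7.307 kΩ.
So V_A = 3.36 × 0.2234 = 0.7506 V.
Stage 2 is unloaded, so V_B = V_A · R4/(R3+R4) = 0.7506 × 18.9/40.00 = 0.3547 V.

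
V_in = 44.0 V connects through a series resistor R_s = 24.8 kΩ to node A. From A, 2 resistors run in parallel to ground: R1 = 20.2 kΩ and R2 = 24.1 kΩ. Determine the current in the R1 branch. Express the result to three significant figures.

Combine the parallel branches: R_p = (1/20.2 + 1/24.1)⁻¹ = 10.99 kΩ.
V_A by voltage divider: V_A = 44.0 × 10.99/(24.8 + 10.99) = 13.51 V.
I(R1) = V_A / R1 = 13.51/20.2 = 0.6688 mA.

I ≈ 0.669 mA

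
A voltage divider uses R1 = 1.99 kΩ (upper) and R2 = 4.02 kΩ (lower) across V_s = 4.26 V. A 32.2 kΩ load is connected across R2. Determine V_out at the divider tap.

V_out ≈ 2.74 V

The load sits in parallel with R2, giving an effective lower resistance R2' = R2·R_L/(R2+R_L) = 3.574 kΩ.
Now apply the divider: V_out = 4.26 × 0.6423 = 2.736 V.
(Unloaded it would be 2.85 V; the load pulls it down.)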